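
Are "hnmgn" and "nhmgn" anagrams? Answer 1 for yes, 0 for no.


Strings: "hnmgn", "nhmgn"
Sorted first:  ghmnn
Sorted second: ghmnn
Sorted forms match => anagrams

1


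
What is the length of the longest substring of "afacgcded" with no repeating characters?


Input: "afacgcded"
Sliding window (track last position of each char):
  Position 0 ('a'): window [0,0] length 1 -- new best
  Position 1 ('f'): window [0,1] length 2 -- new best
  Position 2 ('a'): repeat (last at 0), move window start to 1
  Position 2 ('a'): window [1,2] length 2
  Position 3 ('c'): window [1,3] length 3 -- new best
  Position 4 ('g'): window [1,4] length 4 -- new best
  Position 5 ('c'): repeat (last at 3), move window start to 4
  Position 5 ('c'): window [4,5] length 2
  Position 6 ('d'): window [4,6] length 3
  Position 7 ('e'): window [4,7] length 4
  Position 8 ('d'): repeat (last at 6), move window start to 7
  Position 8 ('d'): window [7,8] length 2
Longest substring with no repeats: "facg" with length 4

4


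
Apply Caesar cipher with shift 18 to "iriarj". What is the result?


Caesar cipher: shift "iriarj" by 18
  'i' (pos 8) + 18 = pos 0 = 'a'
  'r' (pos 17) + 18 = pos 9 = 'j'
  'i' (pos 8) + 18 = pos 0 = 'a'
  'a' (pos 0) + 18 = pos 18 = 's'
  'r' (pos 17) + 18 = pos 9 = 'j'
  'j' (pos 9) + 18 = pos 1 = 'b'
Result: ajasjb

ajasjb


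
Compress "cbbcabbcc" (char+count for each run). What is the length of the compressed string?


Input: cbbcabbcc
Runs:
  'c' x 1 => "c1"
  'b' x 2 => "b2"
  'c' x 1 => "c1"
  'a' x 1 => "a1"
  'b' x 2 => "b2"
  'c' x 2 => "c2"
Compressed: "c1b2c1a1b2c2"
Compressed length: 12

12


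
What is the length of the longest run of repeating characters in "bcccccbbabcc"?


Input: "bcccccbbabcc"
Scanning for longest run:
  Position 1 ('c'): new char, reset run to 1
  Position 2 ('c'): continues run of 'c', length=2
  Position 3 ('c'): continues run of 'c', length=3
  Position 4 ('c'): continues run of 'c', length=4
  Position 5 ('c'): continues run of 'c', length=5
  Position 6 ('b'): new char, reset run to 1
  Position 7 ('b'): continues run of 'b', length=2
  Position 8 ('a'): new char, reset run to 1
  Position 9 ('b'): new char, reset run to 1
  Position 10 ('c'): new char, reset run to 1
  Position 11 ('c'): continues run of 'c', length=2
Longest run: 'c' with length 5

5


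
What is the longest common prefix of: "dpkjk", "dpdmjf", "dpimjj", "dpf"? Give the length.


Words: dpkjk, dpdmjf, dpimjj, dpf
  Position 0: all 'd' => match
  Position 1: all 'p' => match
  Position 2: ('k', 'd', 'i', 'f') => mismatch, stop
LCP = "dp" (length 2)

2


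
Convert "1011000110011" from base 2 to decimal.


Input: "1011000110011" in base 2
Positional expansion:
  Digit '1' (value 1) x 2^12 = 4096
  Digit '0' (value 0) x 2^11 = 0
  Digit '1' (value 1) x 2^10 = 1024
  Digit '1' (value 1) x 2^9 = 512
  Digit '0' (value 0) x 2^8 = 0
  Digit '0' (value 0) x 2^7 = 0
  Digit '0' (value 0) x 2^6 = 0
  Digit '1' (value 1) x 2^5 = 32
  Digit '1' (value 1) x 2^4 = 16
  Digit '0' (value 0) x 2^3 = 0
  Digit '0' (value 0) x 2^2 = 0
  Digit '1' (value 1) x 2^1 = 2
  Digit '1' (value 1) x 2^0 = 1
Sum = 5683

5683


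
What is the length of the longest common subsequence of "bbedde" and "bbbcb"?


LCS of "bbedde" and "bbbcb"
DP table:
           b    b    b    c    b
      0    0    0    0    0    0
  b   0    1    1    1    1    1
  b   0    1    2    2    2    2
  e   0    1    2    2    2    2
  d   0    1    2    2    2    2
  d   0    1    2    2    2    2
  e   0    1    2    2    2    2
LCS length = dp[6][5] = 2

2


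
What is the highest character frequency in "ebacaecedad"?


Input: ebacaecedad
Character counts:
  'a': 3
  'b': 1
  'c': 2
  'd': 2
  'e': 3
Maximum frequency: 3

3


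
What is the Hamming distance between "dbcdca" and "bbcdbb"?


Comparing "dbcdca" and "bbcdbb" position by position:
  Position 0: 'd' vs 'b' => differ
  Position 1: 'b' vs 'b' => same
  Position 2: 'c' vs 'c' => same
  Position 3: 'd' vs 'd' => same
  Position 4: 'c' vs 'b' => differ
  Position 5: 'a' vs 'b' => differ
Total differences (Hamming distance): 3

3


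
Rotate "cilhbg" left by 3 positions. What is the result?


Input: "cilhbg", rotate left by 3
First 3 characters: "cil"
Remaining characters: "hbg"
Concatenate remaining + first: "hbg" + "cil" = "hbgcil"

hbgcil


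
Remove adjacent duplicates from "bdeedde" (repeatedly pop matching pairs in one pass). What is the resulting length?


Input: bdeedde
Stack-based adjacent duplicate removal:
  Read 'b': push. Stack: b
  Read 'd': push. Stack: bd
  Read 'e': push. Stack: bde
  Read 'e': matches stack top 'e' => pop. Stack: bd
  Read 'd': matches stack top 'd' => pop. Stack: b
  Read 'd': push. Stack: bd
  Read 'e': push. Stack: bde
Final stack: "bde" (length 3)

3


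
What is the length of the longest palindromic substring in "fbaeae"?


Input: "fbaeae"
Checking substrings for palindromes:
  [2:5] "aea" (len 3) => palindrome
  [3:6] "eae" (len 3) => palindrome
Longest palindromic substring: "aea" with length 3

3


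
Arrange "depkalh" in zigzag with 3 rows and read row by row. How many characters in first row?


Zigzag "depkalh" into 3 rows:
Placing characters:
  'd' => row 0
  'e' => row 1
  'p' => row 2
  'k' => row 1
  'a' => row 0
  'l' => row 1
  'h' => row 2
Rows:
  Row 0: "da"
  Row 1: "ekl"
  Row 2: "ph"
First row length: 2

2


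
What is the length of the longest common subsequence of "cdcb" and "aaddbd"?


LCS of "cdcb" and "aaddbd"
DP table:
           a    a    d    d    b    d
      0    0    0    0    0    0    0
  c   0    0    0    0    0    0    0
  d   0    0    0    1    1    1    1
  c   0    0    0    1    1    1    1
  b   0    0    0    1    1    2    2
LCS length = dp[4][6] = 2

2


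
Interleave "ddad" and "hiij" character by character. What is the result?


Interleaving "ddad" and "hiij":
  Position 0: 'd' from first, 'h' from second => "dh"
  Position 1: 'd' from first, 'i' from second => "di"
  Position 2: 'a' from first, 'i' from second => "ai"
  Position 3: 'd' from first, 'j' from second => "dj"
Result: dhdiaidj

dhdiaidj


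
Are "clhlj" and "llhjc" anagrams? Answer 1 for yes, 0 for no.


Strings: "clhlj", "llhjc"
Sorted first:  chjll
Sorted second: chjll
Sorted forms match => anagrams

1


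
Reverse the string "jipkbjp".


Input: jipkbjp
Reading characters right to left:
  Position 6: 'p'
  Position 5: 'j'
  Position 4: 'b'
  Position 3: 'k'
  Position 2: 'p'
  Position 1: 'i'
  Position 0: 'j'
Reversed: pjbkpij

pjbkpij


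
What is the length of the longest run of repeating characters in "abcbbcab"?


Input: "abcbbcab"
Scanning for longest run:
  Position 1 ('b'): new char, reset run to 1
  Position 2 ('c'): new char, reset run to 1
  Position 3 ('b'): new char, reset run to 1
  Position 4 ('b'): continues run of 'b', length=2
  Position 5 ('c'): new char, reset run to 1
  Position 6 ('a'): new char, reset run to 1
  Position 7 ('b'): new char, reset run to 1
Longest run: 'b' with length 2

2


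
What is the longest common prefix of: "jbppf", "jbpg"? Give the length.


Words: jbppf, jbpg
  Position 0: all 'j' => match
  Position 1: all 'b' => match
  Position 2: all 'p' => match
  Position 3: ('p', 'g') => mismatch, stop
LCP = "jbp" (length 3)

3


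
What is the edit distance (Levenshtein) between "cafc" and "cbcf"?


Computing edit distance: "cafc" -> "cbcf"
DP table:
           c    b    c    f
      0    1    2    3    4
  c   1    0    1    2    3
  a   2    1    1    2    3
  f   3    2    2    2    2
  c   4    3    3    2    3
Edit distance = dp[4][4] = 3

3


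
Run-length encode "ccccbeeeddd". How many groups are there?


Input: ccccbeeeddd
Scanning for consecutive runs:
  Group 1: 'c' x 4 (positions 0-3)
  Group 2: 'b' x 1 (positions 4-4)
  Group 3: 'e' x 3 (positions 5-7)
  Group 4: 'd' x 3 (positions 8-10)
Total groups: 4

4


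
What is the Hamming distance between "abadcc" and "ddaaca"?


Comparing "abadcc" and "ddaaca" position by position:
  Position 0: 'a' vs 'd' => differ
  Position 1: 'b' vs 'd' => differ
  Position 2: 'a' vs 'a' => same
  Position 3: 'd' vs 'a' => differ
  Position 4: 'c' vs 'c' => same
  Position 5: 'c' vs 'a' => differ
Total differences (Hamming distance): 4

4


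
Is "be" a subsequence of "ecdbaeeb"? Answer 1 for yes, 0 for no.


Check if "be" is a subsequence of "ecdbaeeb"
Greedy scan:
  Position 0 ('e'): no match needed
  Position 1 ('c'): no match needed
  Position 2 ('d'): no match needed
  Position 3 ('b'): matches sub[0] = 'b'
  Position 4 ('a'): no match needed
  Position 5 ('e'): matches sub[1] = 'e'
  Position 6 ('e'): no match needed
  Position 7 ('b'): no match needed
All 2 characters matched => is a subsequence

1


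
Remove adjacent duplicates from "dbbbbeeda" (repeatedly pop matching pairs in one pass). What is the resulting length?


Input: dbbbbeeda
Stack-based adjacent duplicate removal:
  Read 'd': push. Stack: d
  Read 'b': push. Stack: db
  Read 'b': matches stack top 'b' => pop. Stack: d
  Read 'b': push. Stack: db
  Read 'b': matches stack top 'b' => pop. Stack: d
  Read 'e': push. Stack: de
  Read 'e': matches stack top 'e' => pop. Stack: d
  Read 'd': matches stack top 'd' => pop. Stack: (empty)
  Read 'a': push. Stack: a
Final stack: "a" (length 1)

1


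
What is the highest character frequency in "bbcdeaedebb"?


Input: bbcdeaedebb
Character counts:
  'a': 1
  'b': 4
  'c': 1
  'd': 2
  'e': 3
Maximum frequency: 4

4


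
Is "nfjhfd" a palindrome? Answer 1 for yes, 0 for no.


Input: nfjhfd
Reversed: dfhjfn
  Compare pos 0 ('n') with pos 5 ('d'): MISMATCH
  Compare pos 1 ('f') with pos 4 ('f'): match
  Compare pos 2 ('j') with pos 3 ('h'): MISMATCH
Result: not a palindrome

0


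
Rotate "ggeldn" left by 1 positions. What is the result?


Input: "ggeldn", rotate left by 1
First 1 characters: "g"
Remaining characters: "geldn"
Concatenate remaining + first: "geldn" + "g" = "geldng"

geldng


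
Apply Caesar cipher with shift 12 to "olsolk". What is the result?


Caesar cipher: shift "olsolk" by 12
  'o' (pos 14) + 12 = pos 0 = 'a'
  'l' (pos 11) + 12 = pos 23 = 'x'
  's' (pos 18) + 12 = pos 4 = 'e'
  'o' (pos 14) + 12 = pos 0 = 'a'
  'l' (pos 11) + 12 = pos 23 = 'x'
  'k' (pos 10) + 12 = pos 22 = 'w'
Result: axeaxw

axeaxw


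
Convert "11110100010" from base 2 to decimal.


Input: "11110100010" in base 2
Positional expansion:
  Digit '1' (value 1) x 2^10 = 1024
  Digit '1' (value 1) x 2^9 = 512
  Digit '1' (value 1) x 2^8 = 256
  Digit '1' (value 1) x 2^7 = 128
  Digit '0' (value 0) x 2^6 = 0
  Digit '1' (value 1) x 2^5 = 32
  Digit '0' (value 0) x 2^4 = 0
  Digit '0' (value 0) x 2^3 = 0
  Digit '0' (value 0) x 2^2 = 0
  Digit '1' (value 1) x 2^1 = 2
  Digit '0' (value 0) x 2^0 = 0
Sum = 1954

1954


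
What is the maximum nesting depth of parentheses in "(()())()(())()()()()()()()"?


Input: "(()())()(())()()()()()()()"
Tracking depth:
  Position 0 '(': depth becomes 1
  Position 1 '(': depth becomes 2
  Position 2 ')': depth becomes 1
  Position 3 '(': depth becomes 2
  Position 4 ')': depth becomes 1
  Position 5 ')': depth becomes 0
  Position 6 '(': depth becomes 1
  Position 7 ')': depth becomes 0
  Position 8 '(': depth becomes 1
  Position 9 '(': depth becomes 2
  Position 10 ')': depth becomes 1
  Position 11 ')': depth becomes 0
  Position 12 '(': depth becomes 1
  Position 13 ')': depth becomes 0
  Position 14 '(': depth becomes 1
  Position 15 ')': depth becomes 0
  Position 16 '(': depth becomes 1
  Position 17 ')': depth becomes 0
  Position 18 '(': depth becomes 1
  Position 19 ')': depth becomes 0
  Position 20 '(': depth becomes 1
  Position 21 ')': depth becomes 0
  Position 22 '(': depth becomes 1
  Position 23 ')': depth becomes 0
  Position 24 '(': depth becomes 1
  Position 25 ')': depth becomes 0
Maximum depth reached: 2

2


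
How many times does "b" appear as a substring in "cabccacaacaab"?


Searching for "b" in "cabccacaacaab"
Scanning each position:
  Position 0: "c" => no
  Position 1: "a" => no
  Position 2: "b" => MATCH
  Position 3: "c" => no
  Position 4: "c" => no
  Position 5: "a" => no
  Position 6: "c" => no
  Position 7: "a" => no
  Position 8: "a" => no
  Position 9: "c" => no
  Position 10: "a" => no
  Position 11: "a" => no
  Position 12: "b" => MATCH
Total occurrences: 2

2


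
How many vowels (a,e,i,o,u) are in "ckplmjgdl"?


Input: ckplmjgdl
Checking each character:
  'c' at position 0: consonant
  'k' at position 1: consonant
  'p' at position 2: consonant
  'l' at position 3: consonant
  'm' at position 4: consonant
  'j' at position 5: consonant
  'g' at position 6: consonant
  'd' at position 7: consonant
  'l' at position 8: consonant
Total vowels: 0

0


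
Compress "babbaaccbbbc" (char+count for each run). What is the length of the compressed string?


Input: babbaaccbbbc
Runs:
  'b' x 1 => "b1"
  'a' x 1 => "a1"
  'b' x 2 => "b2"
  'a' x 2 => "a2"
  'c' x 2 => "c2"
  'b' x 3 => "b3"
  'c' x 1 => "c1"
Compressed: "b1a1b2a2c2b3c1"
Compressed length: 14

14


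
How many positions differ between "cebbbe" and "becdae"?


Comparing "cebbbe" and "becdae" position by position:
  Position 0: 'c' vs 'b' => DIFFER
  Position 1: 'e' vs 'e' => same
  Position 2: 'b' vs 'c' => DIFFER
  Position 3: 'b' vs 'd' => DIFFER
  Position 4: 'b' vs 'a' => DIFFER
  Position 5: 'e' vs 'e' => same
Positions that differ: 4

4


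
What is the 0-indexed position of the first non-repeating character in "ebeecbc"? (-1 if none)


Input: ebeecbc
Character frequencies:
  'b': 2
  'c': 2
  'e': 3
Scanning left to right for freq == 1:
  Position 0 ('e'): freq=3, skip
  Position 1 ('b'): freq=2, skip
  Position 2 ('e'): freq=3, skip
  Position 3 ('e'): freq=3, skip
  Position 4 ('c'): freq=2, skip
  Position 5 ('b'): freq=2, skip
  Position 6 ('c'): freq=2, skip
  No unique character found => answer = -1

-1


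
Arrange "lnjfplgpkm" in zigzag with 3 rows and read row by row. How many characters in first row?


Zigzag "lnjfplgpkm" into 3 rows:
Placing characters:
  'l' => row 0
  'n' => row 1
  'j' => row 2
  'f' => row 1
  'p' => row 0
  'l' => row 1
  'g' => row 2
  'p' => row 1
  'k' => row 0
  'm' => row 1
Rows:
  Row 0: "lpk"
  Row 1: "nflpm"
  Row 2: "jg"
First row length: 3

3


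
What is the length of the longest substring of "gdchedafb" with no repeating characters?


Input: "gdchedafb"
Sliding window (track last position of each char):
  Position 0 ('g'): window [0,0] length 1 -- new best
  Position 1 ('d'): window [0,1] length 2 -- new best
  Position 2 ('c'): window [0,2] length 3 -- new best
  Position 3 ('h'): window [0,3] length 4 -- new best
  Position 4 ('e'): window [0,4] length 5 -- new best
  Position 5 ('d'): repeat (last at 1), move window start to 2
  Position 5 ('d'): window [2,5] length 4
  Position 6 ('a'): window [2,6] length 5
  Position 7 ('f'): window [2,7] length 6 -- new best
  Position 8 ('b'): window [2,8] length 7 -- new best
Longest substring with no repeats: "chedafb" with length 7

7


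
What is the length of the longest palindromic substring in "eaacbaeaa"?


Input: "eaacbaeaa"
Checking substrings for palindromes:
  [5:8] "aea" (len 3) => palindrome
  [1:3] "aa" (len 2) => palindrome
  [7:9] "aa" (len 2) => palindrome
Longest palindromic substring: "aea" with length 3

3


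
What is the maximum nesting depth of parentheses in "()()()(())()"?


Input: "()()()(())()"
Tracking depth:
  Position 0 '(': depth becomes 1
  Position 1 ')': depth becomes 0
  Position 2 '(': depth becomes 1
  Position 3 ')': depth becomes 0
  Position 4 '(': depth becomes 1
  Position 5 ')': depth becomes 0
  Position 6 '(': depth becomes 1
  Position 7 '(': depth becomes 2
  Position 8 ')': depth becomes 1
  Position 9 ')': depth becomes 0
  Position 10 '(': depth becomes 1
  Position 11 ')': depth becomes 0
Maximum depth reached: 2

2


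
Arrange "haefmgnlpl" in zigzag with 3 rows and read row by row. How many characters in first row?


Zigzag "haefmgnlpl" into 3 rows:
Placing characters:
  'h' => row 0
  'a' => row 1
  'e' => row 2
  'f' => row 1
  'm' => row 0
  'g' => row 1
  'n' => row 2
  'l' => row 1
  'p' => row 0
  'l' => row 1
Rows:
  Row 0: "hmp"
  Row 1: "afgll"
  Row 2: "en"
First row length: 3

3


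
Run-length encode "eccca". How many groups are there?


Input: eccca
Scanning for consecutive runs:
  Group 1: 'e' x 1 (positions 0-0)
  Group 2: 'c' x 3 (positions 1-3)
  Group 3: 'a' x 1 (positions 4-4)
Total groups: 3

3


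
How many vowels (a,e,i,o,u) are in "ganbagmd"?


Input: ganbagmd
Checking each character:
  'g' at position 0: consonant
  'a' at position 1: vowel (running total: 1)
  'n' at position 2: consonant
  'b' at position 3: consonant
  'a' at position 4: vowel (running total: 2)
  'g' at position 5: consonant
  'm' at position 6: consonant
  'd' at position 7: consonant
Total vowels: 2

2


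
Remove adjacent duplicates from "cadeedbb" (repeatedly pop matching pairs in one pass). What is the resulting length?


Input: cadeedbb
Stack-based adjacent duplicate removal:
  Read 'c': push. Stack: c
  Read 'a': push. Stack: ca
  Read 'd': push. Stack: cad
  Read 'e': push. Stack: cade
  Read 'e': matches stack top 'e' => pop. Stack: cad
  Read 'd': matches stack top 'd' => pop. Stack: ca
  Read 'b': push. Stack: cab
  Read 'b': matches stack top 'b' => pop. Stack: ca
Final stack: "ca" (length 2)

2


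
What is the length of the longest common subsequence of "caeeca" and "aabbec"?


LCS of "caeeca" and "aabbec"
DP table:
           a    a    b    b    e    c
      0    0    0    0    0    0    0
  c   0    0    0    0    0    0    1
  a   0    1    1    1    1    1    1
  e   0    1    1    1    1    2    2
  e   0    1    1    1    1    2    2
  c   0    1    1    1    1    2    3
  a   0    1    2    2    2    2    3
LCS length = dp[6][6] = 3

3


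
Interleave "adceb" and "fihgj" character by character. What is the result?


Interleaving "adceb" and "fihgj":
  Position 0: 'a' from first, 'f' from second => "af"
  Position 1: 'd' from first, 'i' from second => "di"
  Position 2: 'c' from first, 'h' from second => "ch"
  Position 3: 'e' from first, 'g' from second => "eg"
  Position 4: 'b' from first, 'j' from second => "bj"
Result: afdichegbj

afdichegbj


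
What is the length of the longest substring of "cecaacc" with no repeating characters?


Input: "cecaacc"
Sliding window (track last position of each char):
  Position 0 ('c'): window [0,0] length 1 -- new best
  Position 1 ('e'): window [0,1] length 2 -- new best
  Position 2 ('c'): repeat (last at 0), move window start to 1
  Position 2 ('c'): window [1,2] length 2
  Position 3 ('a'): window [1,3] length 3 -- new best
  Position 4 ('a'): repeat (last at 3), move window start to 4
  Position 4 ('a'): window [4,4] length 1
  Position 5 ('c'): window [4,5] length 2
  Position 6 ('c'): repeat (last at 5), move window start to 6
  Position 6 ('c'): window [6,6] length 1
Longest substring with no repeats: "eca" with length 3

3


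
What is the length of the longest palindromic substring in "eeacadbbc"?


Input: "eeacadbbc"
Checking substrings for palindromes:
  [2:5] "aca" (len 3) => palindrome
  [0:2] "ee" (len 2) => palindrome
  [6:8] "bb" (len 2) => palindrome
Longest palindromic substring: "aca" with length 3

3


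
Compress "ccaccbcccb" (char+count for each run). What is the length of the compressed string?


Input: ccaccbcccb
Runs:
  'c' x 2 => "c2"
  'a' x 1 => "a1"
  'c' x 2 => "c2"
  'b' x 1 => "b1"
  'c' x 3 => "c3"
  'b' x 1 => "b1"
Compressed: "c2a1c2b1c3b1"
Compressed length: 12

12


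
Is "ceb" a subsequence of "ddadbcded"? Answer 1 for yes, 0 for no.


Check if "ceb" is a subsequence of "ddadbcded"
Greedy scan:
  Position 0 ('d'): no match needed
  Position 1 ('d'): no match needed
  Position 2 ('a'): no match needed
  Position 3 ('d'): no match needed
  Position 4 ('b'): no match needed
  Position 5 ('c'): matches sub[0] = 'c'
  Position 6 ('d'): no match needed
  Position 7 ('e'): matches sub[1] = 'e'
  Position 8 ('d'): no match needed
Only matched 2/3 characters => not a subsequence

0


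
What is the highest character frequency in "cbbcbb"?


Input: cbbcbb
Character counts:
  'b': 4
  'c': 2
Maximum frequency: 4

4


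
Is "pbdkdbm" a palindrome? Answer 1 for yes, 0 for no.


Input: pbdkdbm
Reversed: mbdkdbp
  Compare pos 0 ('p') with pos 6 ('m'): MISMATCH
  Compare pos 1 ('b') with pos 5 ('b'): match
  Compare pos 2 ('d') with pos 4 ('d'): match
Result: not a palindrome

0


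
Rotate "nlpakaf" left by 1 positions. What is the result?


Input: "nlpakaf", rotate left by 1
First 1 characters: "n"
Remaining characters: "lpakaf"
Concatenate remaining + first: "lpakaf" + "n" = "lpakafn"

lpakafn


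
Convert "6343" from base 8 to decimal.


Input: "6343" in base 8
Positional expansion:
  Digit '6' (value 6) x 8^3 = 3072
  Digit '3' (value 3) x 8^2 = 192
  Digit '4' (value 4) x 8^1 = 32
  Digit '3' (value 3) x 8^0 = 3
Sum = 3299

3299


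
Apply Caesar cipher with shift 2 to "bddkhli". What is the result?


Caesar cipher: shift "bddkhli" by 2
  'b' (pos 1) + 2 = pos 3 = 'd'
  'd' (pos 3) + 2 = pos 5 = 'f'
  'd' (pos 3) + 2 = pos 5 = 'f'
  'k' (pos 10) + 2 = pos 12 = 'm'
  'h' (pos 7) + 2 = pos 9 = 'j'
  'l' (pos 11) + 2 = pos 13 = 'n'
  'i' (pos 8) + 2 = pos 10 = 'k'
Result: dffmjnk

dffmjnk


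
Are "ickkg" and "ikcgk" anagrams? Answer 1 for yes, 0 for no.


Strings: "ickkg", "ikcgk"
Sorted first:  cgikk
Sorted second: cgikk
Sorted forms match => anagrams

1


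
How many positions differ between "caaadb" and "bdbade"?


Comparing "caaadb" and "bdbade" position by position:
  Position 0: 'c' vs 'b' => DIFFER
  Position 1: 'a' vs 'd' => DIFFER
  Position 2: 'a' vs 'b' => DIFFER
  Position 3: 'a' vs 'a' => same
  Position 4: 'd' vs 'd' => same
  Position 5: 'b' vs 'e' => DIFFER
Positions that differ: 4

4


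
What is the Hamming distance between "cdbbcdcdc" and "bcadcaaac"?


Comparing "cdbbcdcdc" and "bcadcaaac" position by position:
  Position 0: 'c' vs 'b' => differ
  Position 1: 'd' vs 'c' => differ
  Position 2: 'b' vs 'a' => differ
  Position 3: 'b' vs 'd' => differ
  Position 4: 'c' vs 'c' => same
  Position 5: 'd' vs 'a' => differ
  Position 6: 'c' vs 'a' => differ
  Position 7: 'd' vs 'a' => differ
  Position 8: 'c' vs 'c' => same
Total differences (Hamming distance): 7

7


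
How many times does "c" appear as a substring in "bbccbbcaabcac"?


Searching for "c" in "bbccbbcaabcac"
Scanning each position:
  Position 0: "b" => no
  Position 1: "b" => no
  Position 2: "c" => MATCH
  Position 3: "c" => MATCH
  Position 4: "b" => no
  Position 5: "b" => no
  Position 6: "c" => MATCH
  Position 7: "a" => no
  Position 8: "a" => no
  Position 9: "b" => no
  Position 10: "c" => MATCH
  Position 11: "a" => no
  Position 12: "c" => MATCH
Total occurrences: 5

5


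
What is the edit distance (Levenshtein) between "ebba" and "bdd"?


Computing edit distance: "ebba" -> "bdd"
DP table:
           b    d    d
      0    1    2    3
  e   1    1    2    3
  b   2    1    2    3
  b   3    2    2    3
  a   4    3    3    3
Edit distance = dp[4][3] = 3

3


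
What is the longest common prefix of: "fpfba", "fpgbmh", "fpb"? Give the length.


Words: fpfba, fpgbmh, fpb
  Position 0: all 'f' => match
  Position 1: all 'p' => match
  Position 2: ('f', 'g', 'b') => mismatch, stop
LCP = "fp" (length 2)

2


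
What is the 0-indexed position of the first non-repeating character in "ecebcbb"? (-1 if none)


Input: ecebcbb
Character frequencies:
  'b': 3
  'c': 2
  'e': 2
Scanning left to right for freq == 1:
  Position 0 ('e'): freq=2, skip
  Position 1 ('c'): freq=2, skip
  Position 2 ('e'): freq=2, skip
  Position 3 ('b'): freq=3, skip
  Position 4 ('c'): freq=2, skip
  Position 5 ('b'): freq=3, skip
  Position 6 ('b'): freq=3, skip
  No unique character found => answer = -1

-1


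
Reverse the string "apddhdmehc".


Input: apddhdmehc
Reading characters right to left:
  Position 9: 'c'
  Position 8: 'h'
  Position 7: 'e'
  Position 6: 'm'
  Position 5: 'd'
  Position 4: 'h'
  Position 3: 'd'
  Position 2: 'd'
  Position 1: 'p'
  Position 0: 'a'
Reversed: chemdhddpa

chemdhddpa


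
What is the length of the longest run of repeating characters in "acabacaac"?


Input: "acabacaac"
Scanning for longest run:
  Position 1 ('c'): new char, reset run to 1
  Position 2 ('a'): new char, reset run to 1
  Position 3 ('b'): new char, reset run to 1
  Position 4 ('a'): new char, reset run to 1
  Position 5 ('c'): new char, reset run to 1
  Position 6 ('a'): new char, reset run to 1
  Position 7 ('a'): continues run of 'a', length=2
  Position 8 ('c'): new char, reset run to 1
Longest run: 'a' with length 2

2


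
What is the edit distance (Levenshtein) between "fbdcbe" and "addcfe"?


Computing edit distance: "fbdcbe" -> "addcfe"
DP table:
           a    d    d    c    f    e
      0    1    2    3    4    5    6
  f   1    1    2    3    4    4    5
  b   2    2    2    3    4    5    5
  d   3    3    2    2    3    4    5
  c   4    4    3    3    2    3    4
  b   5    5    4    4    3    3    4
  e   6    6    5    5    4    4    3
Edit distance = dp[6][6] = 3

3


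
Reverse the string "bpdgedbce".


Input: bpdgedbce
Reading characters right to left:
  Position 8: 'e'
  Position 7: 'c'
  Position 6: 'b'
  Position 5: 'd'
  Position 4: 'e'
  Position 3: 'g'
  Position 2: 'd'
  Position 1: 'p'
  Position 0: 'b'
Reversed: ecbdegdpb

ecbdegdpb


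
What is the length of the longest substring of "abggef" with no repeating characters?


Input: "abggef"
Sliding window (track last position of each char):
  Position 0 ('a'): window [0,0] length 1 -- new best
  Position 1 ('b'): window [0,1] length 2 -- new best
  Position 2 ('g'): window [0,2] length 3 -- new best
  Position 3 ('g'): repeat (last at 2), move window start to 3
  Position 3 ('g'): window [3,3] length 1
  Position 4 ('e'): window [3,4] length 2
  Position 5 ('f'): window [3,5] length 3
Longest substring with no repeats: "abg" with length 3

3


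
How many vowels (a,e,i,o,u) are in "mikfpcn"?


Input: mikfpcn
Checking each character:
  'm' at position 0: consonant
  'i' at position 1: vowel (running total: 1)
  'k' at position 2: consonant
  'f' at position 3: consonant
  'p' at position 4: consonant
  'c' at position 5: consonant
  'n' at position 6: consonant
Total vowels: 1

1


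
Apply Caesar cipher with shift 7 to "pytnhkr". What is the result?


Caesar cipher: shift "pytnhkr" by 7
  'p' (pos 15) + 7 = pos 22 = 'w'
  'y' (pos 24) + 7 = pos 5 = 'f'
  't' (pos 19) + 7 = pos 0 = 'a'
  'n' (pos 13) + 7 = pos 20 = 'u'
  'h' (pos 7) + 7 = pos 14 = 'o'
  'k' (pos 10) + 7 = pos 17 = 'r'
  'r' (pos 17) + 7 = pos 24 = 'y'
Result: wfauory

wfauory


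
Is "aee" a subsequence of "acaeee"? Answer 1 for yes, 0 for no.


Check if "aee" is a subsequence of "acaeee"
Greedy scan:
  Position 0 ('a'): matches sub[0] = 'a'
  Position 1 ('c'): no match needed
  Position 2 ('a'): no match needed
  Position 3 ('e'): matches sub[1] = 'e'
  Position 4 ('e'): matches sub[2] = 'e'
  Position 5 ('e'): no match needed
All 3 characters matched => is a subsequence

1


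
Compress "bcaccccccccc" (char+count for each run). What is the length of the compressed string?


Input: bcaccccccccc
Runs:
  'b' x 1 => "b1"
  'c' x 1 => "c1"
  'a' x 1 => "a1"
  'c' x 9 => "c9"
Compressed: "b1c1a1c9"
Compressed length: 8

8


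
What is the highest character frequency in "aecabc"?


Input: aecabc
Character counts:
  'a': 2
  'b': 1
  'c': 2
  'e': 1
Maximum frequency: 2

2


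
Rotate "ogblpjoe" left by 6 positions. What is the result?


Input: "ogblpjoe", rotate left by 6
First 6 characters: "ogblpj"
Remaining characters: "oe"
Concatenate remaining + first: "oe" + "ogblpj" = "oeogblpj"

oeogblpj


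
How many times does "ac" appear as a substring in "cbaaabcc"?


Searching for "ac" in "cbaaabcc"
Scanning each position:
  Position 0: "cb" => no
  Position 1: "ba" => no
  Position 2: "aa" => no
  Position 3: "aa" => no
  Position 4: "ab" => no
  Position 5: "bc" => no
  Position 6: "cc" => no
Total occurrences: 0

0


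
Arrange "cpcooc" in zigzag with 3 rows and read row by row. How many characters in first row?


Zigzag "cpcooc" into 3 rows:
Placing characters:
  'c' => row 0
  'p' => row 1
  'c' => row 2
  'o' => row 1
  'o' => row 0
  'c' => row 1
Rows:
  Row 0: "co"
  Row 1: "poc"
  Row 2: "c"
First row length: 2

2


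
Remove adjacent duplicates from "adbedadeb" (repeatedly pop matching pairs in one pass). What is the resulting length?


Input: adbedadeb
Stack-based adjacent duplicate removal:
  Read 'a': push. Stack: a
  Read 'd': push. Stack: ad
  Read 'b': push. Stack: adb
  Read 'e': push. Stack: adbe
  Read 'd': push. Stack: adbed
  Read 'a': push. Stack: adbeda
  Read 'd': push. Stack: adbedad
  Read 'e': push. Stack: adbedade
  Read 'b': push. Stack: adbedadeb
Final stack: "adbedadeb" (length 9)

9


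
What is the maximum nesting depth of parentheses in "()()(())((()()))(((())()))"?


Input: "()()(())((()()))(((())()))"
Tracking depth:
  Position 0 '(': depth becomes 1
  Position 1 ')': depth becomes 0
  Position 2 '(': depth becomes 1
  Position 3 ')': depth becomes 0
  Position 4 '(': depth becomes 1
  Position 5 '(': depth becomes 2
  Position 6 ')': depth becomes 1
  Position 7 ')': depth becomes 0
  Position 8 '(': depth becomes 1
  Position 9 '(': depth becomes 2
  Position 10 '(': depth becomes 3
  Position 11 ')': depth becomes 2
  Position 12 '(': depth becomes 3
  Position 13 ')': depth becomes 2
  Position 14 ')': depth becomes 1
  Position 15 ')': depth becomes 0
  Position 16 '(': depth becomes 1
  Position 17 '(': depth becomes 2
  Position 18 '(': depth becomes 3
  Position 19 '(': depth becomes 4
  Position 20 ')': depth becomes 3
  Position 21 ')': depth becomes 2
  Position 22 '(': depth becomes 3
  Position 23 ')': depth becomes 2
  Position 24 ')': depth becomes 1
  Position 25 ')': depth becomes 0
Maximum depth reached: 4

4


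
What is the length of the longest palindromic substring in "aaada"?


Input: "aaada"
Checking substrings for palindromes:
  [0:3] "aaa" (len 3) => palindrome
  [2:5] "ada" (len 3) => palindrome
  [0:2] "aa" (len 2) => palindrome
  [1:3] "aa" (len 2) => palindrome
Longest palindromic substring: "aaa" with length 3

3


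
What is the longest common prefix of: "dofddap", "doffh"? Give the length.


Words: dofddap, doffh
  Position 0: all 'd' => match
  Position 1: all 'o' => match
  Position 2: all 'f' => match
  Position 3: ('d', 'f') => mismatch, stop
LCP = "dof" (length 3)

3


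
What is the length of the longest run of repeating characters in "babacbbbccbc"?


Input: "babacbbbccbc"
Scanning for longest run:
  Position 1 ('a'): new char, reset run to 1
  Position 2 ('b'): new char, reset run to 1
  Position 3 ('a'): new char, reset run to 1
  Position 4 ('c'): new char, reset run to 1
  Position 5 ('b'): new char, reset run to 1
  Position 6 ('b'): continues run of 'b', length=2
  Position 7 ('b'): continues run of 'b', length=3
  Position 8 ('c'): new char, reset run to 1
  Position 9 ('c'): continues run of 'c', length=2
  Position 10 ('b'): new char, reset run to 1
  Position 11 ('c'): new char, reset run to 1
Longest run: 'b' with length 3

3


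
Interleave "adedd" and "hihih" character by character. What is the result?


Interleaving "adedd" and "hihih":
  Position 0: 'a' from first, 'h' from second => "ah"
  Position 1: 'd' from first, 'i' from second => "di"
  Position 2: 'e' from first, 'h' from second => "eh"
  Position 3: 'd' from first, 'i' from second => "di"
  Position 4: 'd' from first, 'h' from second => "dh"
Result: ahdiehdidh

ahdiehdidh


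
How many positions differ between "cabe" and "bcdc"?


Comparing "cabe" and "bcdc" position by position:
  Position 0: 'c' vs 'b' => DIFFER
  Position 1: 'a' vs 'c' => DIFFER
  Position 2: 'b' vs 'd' => DIFFER
  Position 3: 'e' vs 'c' => DIFFER
Positions that differ: 4

4


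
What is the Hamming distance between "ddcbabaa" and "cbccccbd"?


Comparing "ddcbabaa" and "cbccccbd" position by position:
  Position 0: 'd' vs 'c' => differ
  Position 1: 'd' vs 'b' => differ
  Position 2: 'c' vs 'c' => same
  Position 3: 'b' vs 'c' => differ
  Position 4: 'a' vs 'c' => differ
  Position 5: 'b' vs 'c' => differ
  Position 6: 'a' vs 'b' => differ
  Position 7: 'a' vs 'd' => differ
Total differences (Hamming distance): 7

7


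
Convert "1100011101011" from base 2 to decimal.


Input: "1100011101011" in base 2
Positional expansion:
  Digit '1' (value 1) x 2^12 = 4096
  Digit '1' (value 1) x 2^11 = 2048
  Digit '0' (value 0) x 2^10 = 0
  Digit '0' (value 0) x 2^9 = 0
  Digit '0' (value 0) x 2^8 = 0
  Digit '1' (value 1) x 2^7 = 128
  Digit '1' (value 1) x 2^6 = 64
  Digit '1' (value 1) x 2^5 = 32
  Digit '0' (value 0) x 2^4 = 0
  Digit '1' (value 1) x 2^3 = 8
  Digit '0' (value 0) x 2^2 = 0
  Digit '1' (value 1) x 2^1 = 2
  Digit '1' (value 1) x 2^0 = 1
Sum = 6379

6379


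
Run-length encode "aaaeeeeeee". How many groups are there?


Input: aaaeeeeeee
Scanning for consecutive runs:
  Group 1: 'a' x 3 (positions 0-2)
  Group 2: 'e' x 7 (positions 3-9)
Total groups: 2

2


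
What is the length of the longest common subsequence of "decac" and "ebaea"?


LCS of "decac" and "ebaea"
DP table:
           e    b    a    e    a
      0    0    0    0    0    0
  d   0    0    0    0    0    0
  e   0    1    1    1    1    1
  c   0    1    1    1    1    1
  a   0    1    1    2    2    2
  c   0    1    1    2    2    2
LCS length = dp[5][5] = 2

2


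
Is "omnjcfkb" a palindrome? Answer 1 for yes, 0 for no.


Input: omnjcfkb
Reversed: bkfcjnmo
  Compare pos 0 ('o') with pos 7 ('b'): MISMATCH
  Compare pos 1 ('m') with pos 6 ('k'): MISMATCH
  Compare pos 2 ('n') with pos 5 ('f'): MISMATCH
  Compare pos 3 ('j') with pos 4 ('c'): MISMATCH
Result: not a palindrome

0


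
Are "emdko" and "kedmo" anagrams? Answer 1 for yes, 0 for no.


Strings: "emdko", "kedmo"
Sorted first:  dekmo
Sorted second: dekmo
Sorted forms match => anagrams

1


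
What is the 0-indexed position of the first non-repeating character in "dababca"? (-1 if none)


Input: dababca
Character frequencies:
  'a': 3
  'b': 2
  'c': 1
  'd': 1
Scanning left to right for freq == 1:
  Position 0 ('d'): unique! => answer = 0

0


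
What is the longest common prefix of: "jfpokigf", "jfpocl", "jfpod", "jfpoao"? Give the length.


Words: jfpokigf, jfpocl, jfpod, jfpoao
  Position 0: all 'j' => match
  Position 1: all 'f' => match
  Position 2: all 'p' => match
  Position 3: all 'o' => match
  Position 4: ('k', 'c', 'd', 'a') => mismatch, stop
LCP = "jfpo" (length 4)

4


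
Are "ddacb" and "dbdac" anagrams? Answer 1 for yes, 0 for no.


Strings: "ddacb", "dbdac"
Sorted first:  abcdd
Sorted second: abcdd
Sorted forms match => anagrams

1


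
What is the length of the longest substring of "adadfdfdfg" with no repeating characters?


Input: "adadfdfdfg"
Sliding window (track last position of each char):
  Position 0 ('a'): window [0,0] length 1 -- new best
  Position 1 ('d'): window [0,1] length 2 -- new best
  Position 2 ('a'): repeat (last at 0), move window start to 1
  Position 2 ('a'): window [1,2] length 2
  Position 3 ('d'): repeat (last at 1), move window start to 2
  Position 3 ('d'): window [2,3] length 2
  Position 4 ('f'): window [2,4] length 3 -- new best
  Position 5 ('d'): repeat (last at 3), move window start to 4
  Position 5 ('d'): window [4,5] length 2
  Position 6 ('f'): repeat (last at 4), move window start to 5
  Position 6 ('f'): window [5,6] length 2
  Position 7 ('d'): repeat (last at 5), move window start to 6
  Position 7 ('d'): window [6,7] length 2
  Position 8 ('f'): repeat (last at 6), move window start to 7
  Position 8 ('f'): window [7,8] length 2
  Position 9 ('g'): window [7,9] length 3
Longest substring with no repeats: "adf" with length 3

3


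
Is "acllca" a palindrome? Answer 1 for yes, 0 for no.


Input: acllca
Reversed: acllca
  Compare pos 0 ('a') with pos 5 ('a'): match
  Compare pos 1 ('c') with pos 4 ('c'): match
  Compare pos 2 ('l') with pos 3 ('l'): match
Result: palindrome

1


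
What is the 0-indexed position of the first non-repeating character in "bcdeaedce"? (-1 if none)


Input: bcdeaedce
Character frequencies:
  'a': 1
  'b': 1
  'c': 2
  'd': 2
  'e': 3
Scanning left to right for freq == 1:
  Position 0 ('b'): unique! => answer = 0

0


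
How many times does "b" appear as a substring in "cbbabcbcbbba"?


Searching for "b" in "cbbabcbcbbba"
Scanning each position:
  Position 0: "c" => no
  Position 1: "b" => MATCH
  Position 2: "b" => MATCH
  Position 3: "a" => no
  Position 4: "b" => MATCH
  Position 5: "c" => no
  Position 6: "b" => MATCH
  Position 7: "c" => no
  Position 8: "b" => MATCH
  Position 9: "b" => MATCH
  Position 10: "b" => MATCH
  Position 11: "a" => no
Total occurrences: 7

7


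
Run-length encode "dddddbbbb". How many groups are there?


Input: dddddbbbb
Scanning for consecutive runs:
  Group 1: 'd' x 5 (positions 0-4)
  Group 2: 'b' x 4 (positions 5-8)
Total groups: 2

2


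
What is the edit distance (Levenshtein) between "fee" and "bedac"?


Computing edit distance: "fee" -> "bedac"
DP table:
           b    e    d    a    c
      0    1    2    3    4    5
  f   1    1    2    3    4    5
  e   2    2    1    2    3    4
  e   3    3    2    2    3    4
Edit distance = dp[3][5] = 4

4


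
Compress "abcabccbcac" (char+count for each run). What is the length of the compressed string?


Input: abcabccbcac
Runs:
  'a' x 1 => "a1"
  'b' x 1 => "b1"
  'c' x 1 => "c1"
  'a' x 1 => "a1"
  'b' x 1 => "b1"
  'c' x 2 => "c2"
  'b' x 1 => "b1"
  'c' x 1 => "c1"
  'a' x 1 => "a1"
  'c' x 1 => "c1"
Compressed: "a1b1c1a1b1c2b1c1a1c1"
Compressed length: 20

20


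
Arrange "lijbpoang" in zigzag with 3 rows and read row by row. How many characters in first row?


Zigzag "lijbpoang" into 3 rows:
Placing characters:
  'l' => row 0
  'i' => row 1
  'j' => row 2
  'b' => row 1
  'p' => row 0
  'o' => row 1
  'a' => row 2
  'n' => row 1
  'g' => row 0
Rows:
  Row 0: "lpg"
  Row 1: "ibon"
  Row 2: "ja"
First row length: 3

3


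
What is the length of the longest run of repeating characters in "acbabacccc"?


Input: "acbabacccc"
Scanning for longest run:
  Position 1 ('c'): new char, reset run to 1
  Position 2 ('b'): new char, reset run to 1
  Position 3 ('a'): new char, reset run to 1
  Position 4 ('b'): new char, reset run to 1
  Position 5 ('a'): new char, reset run to 1
  Position 6 ('c'): new char, reset run to 1
  Position 7 ('c'): continues run of 'c', length=2
  Position 8 ('c'): continues run of 'c', length=3
  Position 9 ('c'): continues run of 'c', length=4
Longest run: 'c' with length 4

4


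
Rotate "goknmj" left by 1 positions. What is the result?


Input: "goknmj", rotate left by 1
First 1 characters: "g"
Remaining characters: "oknmj"
Concatenate remaining + first: "oknmj" + "g" = "oknmjg"

oknmjg


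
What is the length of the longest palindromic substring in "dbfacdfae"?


Input: "dbfacdfae"
Checking substrings for palindromes:
  No multi-char palindromic substrings found
Longest palindromic substring: "d" with length 1

1


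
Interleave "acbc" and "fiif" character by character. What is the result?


Interleaving "acbc" and "fiif":
  Position 0: 'a' from first, 'f' from second => "af"
  Position 1: 'c' from first, 'i' from second => "ci"
  Position 2: 'b' from first, 'i' from second => "bi"
  Position 3: 'c' from first, 'f' from second => "cf"
Result: afcibicf

afcibicf


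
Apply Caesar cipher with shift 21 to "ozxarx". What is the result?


Caesar cipher: shift "ozxarx" by 21
  'o' (pos 14) + 21 = pos 9 = 'j'
  'z' (pos 25) + 21 = pos 20 = 'u'
  'x' (pos 23) + 21 = pos 18 = 's'
  'a' (pos 0) + 21 = pos 21 = 'v'
  'r' (pos 17) + 21 = pos 12 = 'm'
  'x' (pos 23) + 21 = pos 18 = 's'
Result: jusvms

jusvms
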